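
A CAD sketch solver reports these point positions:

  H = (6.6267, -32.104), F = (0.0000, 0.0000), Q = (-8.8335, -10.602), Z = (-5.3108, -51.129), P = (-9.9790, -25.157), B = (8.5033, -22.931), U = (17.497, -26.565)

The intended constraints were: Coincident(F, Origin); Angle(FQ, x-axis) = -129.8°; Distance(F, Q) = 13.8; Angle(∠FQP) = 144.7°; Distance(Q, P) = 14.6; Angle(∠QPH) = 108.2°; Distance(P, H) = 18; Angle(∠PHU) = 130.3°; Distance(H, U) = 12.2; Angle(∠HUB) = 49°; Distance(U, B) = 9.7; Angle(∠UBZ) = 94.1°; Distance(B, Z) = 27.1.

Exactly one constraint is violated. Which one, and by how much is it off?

Distance(B, Z) = 27.1 — off by 4.30.

F = (0.00, 0.00) ✓; FQ at -129.8° ✓; |FQ| = 13.80 ✓; ∠FQP = 144.7° ✓; |QP| = 14.60 ✓; ∠QPH = 108.2° ✓; |PH| = 18.00 ✓; ∠PHU = 130.3° ✓; |HU| = 12.20 ✓; ∠HUB = 49.00° ✓; |UB| = 9.700 ✓; ∠UBZ = 94.10° ✓; |BZ| = 31.40 ✗.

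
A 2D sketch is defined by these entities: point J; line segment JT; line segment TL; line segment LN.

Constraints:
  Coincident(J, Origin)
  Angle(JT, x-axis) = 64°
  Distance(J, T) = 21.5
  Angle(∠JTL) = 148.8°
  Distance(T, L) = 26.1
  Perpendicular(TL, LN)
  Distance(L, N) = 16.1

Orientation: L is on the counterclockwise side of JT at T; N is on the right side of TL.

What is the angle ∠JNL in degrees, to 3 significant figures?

58.5°

J is at the origin; JT runs at 64.0° with length 21.5, so T = 21.5·(cos 64.0°, sin 64.0°) = (9.42, 19.3). ∠JTL = 148.8°, so TL runs at 64.0° + (180° − 148.8°) = 95.2° from the x-axis; with |TL| = 26.1, L = T + 26.1·(cos 95.2°, sin 95.2°) = (7.06, 45.3). The perpendicularity gives LN at right angles to TL; with |LN| = 16.1 on the right of TL, N = L + 16.1·(0.996, 0.0906) = (23.1, 46.8). Then cos ∠JNL = NJ·NL / (|NJ||NL|), giving 58.5°.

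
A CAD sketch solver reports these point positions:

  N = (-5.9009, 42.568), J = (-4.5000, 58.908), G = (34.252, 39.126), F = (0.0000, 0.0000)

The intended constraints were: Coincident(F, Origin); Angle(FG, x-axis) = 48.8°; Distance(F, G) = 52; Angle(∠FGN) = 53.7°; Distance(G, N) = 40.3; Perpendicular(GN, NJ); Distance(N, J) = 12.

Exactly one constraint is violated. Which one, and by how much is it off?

Distance(N, J) = 12 — off by 4.40.

F = (0.00, 0.00) ✓; FG at 48.80° ✓; |FG| = 52.00 ✓; ∠FGN = 53.70° ✓; |GN| = 40.30 ✓; ∠(GN, NJ) = 90.00° ✓; |NJ| = 16.40 ✗.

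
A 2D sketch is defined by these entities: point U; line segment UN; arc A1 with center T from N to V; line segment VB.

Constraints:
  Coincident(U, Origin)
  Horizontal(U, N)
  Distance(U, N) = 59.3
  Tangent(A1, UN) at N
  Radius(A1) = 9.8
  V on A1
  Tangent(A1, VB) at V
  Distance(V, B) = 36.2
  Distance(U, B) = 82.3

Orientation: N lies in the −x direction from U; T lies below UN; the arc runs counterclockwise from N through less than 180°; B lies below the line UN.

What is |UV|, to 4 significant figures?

69.83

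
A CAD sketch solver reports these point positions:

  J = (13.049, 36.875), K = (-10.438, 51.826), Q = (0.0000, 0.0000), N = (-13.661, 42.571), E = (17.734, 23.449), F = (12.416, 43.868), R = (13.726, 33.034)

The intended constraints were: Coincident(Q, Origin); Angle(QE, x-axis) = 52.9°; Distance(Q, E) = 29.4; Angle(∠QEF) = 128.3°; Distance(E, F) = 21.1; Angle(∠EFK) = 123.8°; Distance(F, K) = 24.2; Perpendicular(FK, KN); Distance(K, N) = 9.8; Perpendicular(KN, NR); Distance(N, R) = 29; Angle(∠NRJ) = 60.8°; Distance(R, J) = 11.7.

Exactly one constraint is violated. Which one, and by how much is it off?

Distance(R, J) = 11.7 — off by 7.80.

Q = (0.00, 0.00) ✓; QE at 52.90° ✓; |QE| = 29.40 ✓; ∠QEF = 128.3° ✓; |EF| = 21.10 ✓; ∠EFK = 123.8° ✓; |FK| = 24.20 ✓; ∠(FK, KN) = 90.00° ✓; |KN| = 9.800 ✓; ∠(KN, NR) = 90.00° ✓; |NR| = 29.00 ✓; ∠NRJ = 60.80° ✓; |RJ| = 3.900 ✗.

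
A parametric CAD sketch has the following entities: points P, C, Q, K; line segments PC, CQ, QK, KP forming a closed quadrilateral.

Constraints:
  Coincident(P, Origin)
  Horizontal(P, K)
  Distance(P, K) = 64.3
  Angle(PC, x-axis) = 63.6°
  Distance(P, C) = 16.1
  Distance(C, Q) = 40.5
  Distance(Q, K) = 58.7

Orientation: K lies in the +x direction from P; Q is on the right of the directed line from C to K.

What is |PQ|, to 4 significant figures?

28.32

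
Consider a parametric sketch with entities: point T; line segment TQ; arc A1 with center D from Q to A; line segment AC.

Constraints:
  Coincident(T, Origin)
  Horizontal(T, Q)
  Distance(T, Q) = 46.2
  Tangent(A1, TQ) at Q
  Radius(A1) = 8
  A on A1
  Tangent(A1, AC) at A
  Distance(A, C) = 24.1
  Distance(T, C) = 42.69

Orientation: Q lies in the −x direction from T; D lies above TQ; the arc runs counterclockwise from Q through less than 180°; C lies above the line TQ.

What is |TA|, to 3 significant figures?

39.0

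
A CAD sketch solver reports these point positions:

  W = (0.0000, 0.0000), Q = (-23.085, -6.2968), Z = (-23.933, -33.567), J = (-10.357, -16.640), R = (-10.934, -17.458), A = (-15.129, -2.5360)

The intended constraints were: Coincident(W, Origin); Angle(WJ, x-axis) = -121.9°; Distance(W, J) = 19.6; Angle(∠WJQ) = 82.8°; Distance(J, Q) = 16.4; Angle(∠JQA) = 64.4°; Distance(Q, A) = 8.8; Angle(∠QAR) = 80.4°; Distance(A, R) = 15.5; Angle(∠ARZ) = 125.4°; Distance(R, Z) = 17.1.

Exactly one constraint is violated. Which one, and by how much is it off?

Distance(R, Z) = 17.1 — off by 3.60.

W = (0.00, 0.00) ✓; WJ at -121.9° ✓; |WJ| = 19.60 ✓; ∠WJQ = 82.80° ✓; |JQ| = 16.40 ✓; ∠JQA = 64.40° ✓; |QA| = 8.800 ✓; ∠QAR = 80.40° ✓; |AR| = 15.50 ✓; ∠ARZ = 125.4° ✓; |RZ| = 20.70 ✗.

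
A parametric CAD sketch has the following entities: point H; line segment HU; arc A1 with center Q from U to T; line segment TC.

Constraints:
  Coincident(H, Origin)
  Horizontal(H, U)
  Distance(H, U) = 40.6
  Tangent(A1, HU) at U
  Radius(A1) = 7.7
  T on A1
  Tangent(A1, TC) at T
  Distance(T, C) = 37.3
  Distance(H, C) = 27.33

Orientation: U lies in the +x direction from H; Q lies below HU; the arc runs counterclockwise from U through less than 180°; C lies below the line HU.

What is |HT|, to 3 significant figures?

35.6

Checks: H = (0.00, 0.00) ✓; ∠(QU, UH) = 90.00° ✓; |QT| = 7.700 ✓; ∠(QT, TC) = 90.00° ✓; |TC| = 37.30 ✓; |HC| = 27.33 ✓.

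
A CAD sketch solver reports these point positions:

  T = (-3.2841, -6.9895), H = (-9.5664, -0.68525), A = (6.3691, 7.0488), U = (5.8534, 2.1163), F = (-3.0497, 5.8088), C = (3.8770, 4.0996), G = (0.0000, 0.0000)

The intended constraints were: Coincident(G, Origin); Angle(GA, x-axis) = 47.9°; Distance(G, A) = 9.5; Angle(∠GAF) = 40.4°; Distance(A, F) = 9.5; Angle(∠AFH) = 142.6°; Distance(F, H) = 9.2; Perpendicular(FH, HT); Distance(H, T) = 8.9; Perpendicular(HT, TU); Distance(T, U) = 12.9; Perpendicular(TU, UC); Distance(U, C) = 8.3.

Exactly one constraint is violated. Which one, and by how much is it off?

Distance(U, C) = 8.3 — off by 5.50.

G = (0.00, 0.00) ✓; GA at 47.90° ✓; |GA| = 9.500 ✓; ∠GAF = 40.40° ✓; |AF| = 9.500 ✓; ∠AFH = 142.6° ✓; |FH| = 9.200 ✓; ∠(FH, HT) = 90.00° ✓; |HT| = 8.900 ✓; ∠(HT, TU) = 90.00° ✓; |TU| = 12.90 ✓; ∠(TU, UC) = 90.00° ✓; |UC| = 2.800 ✗.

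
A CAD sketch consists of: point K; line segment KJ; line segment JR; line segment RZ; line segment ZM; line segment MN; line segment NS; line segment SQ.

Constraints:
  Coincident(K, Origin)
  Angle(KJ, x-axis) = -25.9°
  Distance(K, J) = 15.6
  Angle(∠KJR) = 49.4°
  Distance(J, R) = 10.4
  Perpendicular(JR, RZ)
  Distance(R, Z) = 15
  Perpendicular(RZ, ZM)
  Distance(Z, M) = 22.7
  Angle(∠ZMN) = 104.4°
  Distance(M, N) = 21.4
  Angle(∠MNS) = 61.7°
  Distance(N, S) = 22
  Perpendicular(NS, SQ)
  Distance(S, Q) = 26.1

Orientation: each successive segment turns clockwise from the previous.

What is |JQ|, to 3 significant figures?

25.0

K is at the origin; KJ runs at -25.9° with length 15.6, so J = (14.0, -6.81). ∠KJR = 49.4° gives JR at -156° from the x-axis; with |JR| = 10.4, R = (4.50, -11.0). JR is perpendicular to RZ, so RZ runs at 114°; with |RZ| = 15.0, Z = (-1.49, 2.79). RZ ⟂ ZM, so ZM runs at 23.5°; with |ZM| = 22.7, M = (19.3, 11.8). ∠ZMN = 104.4° gives MN at -52.1° from the x-axis; with |MN| = 21.4, N = (32.5, -5.04). ∠MNS = 61.7° gives NS at -170° from the x-axis; with |NS| = 22.0, S = (10.8, -8.71). The perpendicularity gives SQ at right angles to NS, so SQ runs at 99.6°; with |SQ| = 26.1, Q = (6.43, 17.0). Then |JQ| = |Q − J| = 25.0.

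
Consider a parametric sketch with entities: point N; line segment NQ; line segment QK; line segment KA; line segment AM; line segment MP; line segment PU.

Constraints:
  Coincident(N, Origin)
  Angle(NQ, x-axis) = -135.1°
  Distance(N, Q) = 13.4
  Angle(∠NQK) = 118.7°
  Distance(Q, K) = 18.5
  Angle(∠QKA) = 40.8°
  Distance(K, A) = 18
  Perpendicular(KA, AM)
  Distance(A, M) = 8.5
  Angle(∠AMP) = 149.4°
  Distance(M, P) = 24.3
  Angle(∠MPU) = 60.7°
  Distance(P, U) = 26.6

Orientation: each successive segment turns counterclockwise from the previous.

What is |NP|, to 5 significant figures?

30.377

N is at the origin; NQ runs at -135.1° with length 13.4, so Q = (-9.4918, -9.4587). ∠NQK = 118.7° gives QK at -73.800° from the x-axis; with |QK| = 18.5, K = (-4.3304, -27.224). ∠QKA = 40.8° gives KA at 65.400° from the x-axis; with |KA| = 18.0, A = (3.1626, -10.858). KA ⟂ AM, so AM runs at 155.40°; with |AM| = 8.5, M = (-4.5659, -7.3195). ∠AMP = 149.4° gives MP at -174.00° from the x-axis; with |MP| = 24.3, P = (-28.733, -9.8595). Then |NP| = |P − N| = 30.377.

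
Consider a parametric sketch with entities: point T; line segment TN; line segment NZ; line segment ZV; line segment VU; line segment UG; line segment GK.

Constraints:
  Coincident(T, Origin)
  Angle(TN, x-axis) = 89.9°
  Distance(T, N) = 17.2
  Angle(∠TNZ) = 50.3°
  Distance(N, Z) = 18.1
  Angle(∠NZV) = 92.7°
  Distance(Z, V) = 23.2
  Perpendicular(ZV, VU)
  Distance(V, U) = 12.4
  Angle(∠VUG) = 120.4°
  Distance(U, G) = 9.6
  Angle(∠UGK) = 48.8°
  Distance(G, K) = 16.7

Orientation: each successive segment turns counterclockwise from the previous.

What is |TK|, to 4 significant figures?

8.599

T is at the origin; TN runs at 89.9° with length 17.2, so N = (0.03002, 17.20). ∠TNZ = 50.3° gives NZ at -140.4° from the x-axis; with |NZ| = 18.1, Z = (-13.92, 5.663). ∠NZV = 92.7° gives ZV at -53.10° from the x-axis; with |ZV| = 23.2, V = (0.01348, -12.89). ZV is perpendicular to VU, so VU runs at 36.90°; with |VU| = 12.4, U = (9.930, -5.445). ∠VUG = 120.4° gives UG at 96.50° from the x-axis; with |UG| = 9.6, G = (8.843, 4.093). ∠UGK = 48.8° gives GK at -132.3° from the x-axis; with |GK| = 16.7, K = (-2.396, -8.258). Then |TK| = |K − T| = 8.599.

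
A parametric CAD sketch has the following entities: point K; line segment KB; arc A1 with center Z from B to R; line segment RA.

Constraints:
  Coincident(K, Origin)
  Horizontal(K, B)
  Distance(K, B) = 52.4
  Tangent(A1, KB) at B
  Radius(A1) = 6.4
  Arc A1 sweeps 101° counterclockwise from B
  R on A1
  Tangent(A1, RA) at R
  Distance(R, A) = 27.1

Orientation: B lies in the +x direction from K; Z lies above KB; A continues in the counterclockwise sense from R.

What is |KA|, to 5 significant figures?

63.519

K is at the origin; KB is horizontal with |KB| = 52.4 and B on the +x side, so B = (52.400, 0.0000). The tangent condition forces ZB to be normal to KB, so Z = B + (0, 6.4) = (52.400, 6.4000). On A1, B sits at bearing -90° from Z; a 101° counterclockwise sweep puts R at bearing 11°, so R = Z + 6.4·(cos 11°, sin 11°) = (58.682, 7.6212). Tangency of A1 to RA means the radius ZR is perpendicular to RA, so RA runs along (−sin 11°, cos 11°); with |RA| = 27.1, A = (53.511, 34.223). Then |KA| = |A − K| = 63.519.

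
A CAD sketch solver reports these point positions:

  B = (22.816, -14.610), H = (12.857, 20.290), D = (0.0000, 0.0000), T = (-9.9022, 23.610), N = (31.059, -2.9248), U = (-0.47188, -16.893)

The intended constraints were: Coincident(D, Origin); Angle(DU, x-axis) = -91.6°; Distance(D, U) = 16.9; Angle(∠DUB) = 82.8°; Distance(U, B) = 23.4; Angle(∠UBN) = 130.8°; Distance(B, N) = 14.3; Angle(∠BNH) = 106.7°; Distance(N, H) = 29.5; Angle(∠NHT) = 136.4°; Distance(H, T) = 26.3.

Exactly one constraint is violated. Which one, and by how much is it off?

Distance(H, T) = 26.3 — off by 3.30.

D = (0.00, 0.00) ✓; DU at -91.60° ✓; |DU| = 16.90 ✓; ∠DUB = 82.80° ✓; |UB| = 23.40 ✓; ∠UBN = 130.8° ✓; |BN| = 14.30 ✓; ∠BNH = 106.7° ✓; |NH| = 29.50 ✓; ∠NHT = 136.4° ✓; |HT| = 23.00 ✗.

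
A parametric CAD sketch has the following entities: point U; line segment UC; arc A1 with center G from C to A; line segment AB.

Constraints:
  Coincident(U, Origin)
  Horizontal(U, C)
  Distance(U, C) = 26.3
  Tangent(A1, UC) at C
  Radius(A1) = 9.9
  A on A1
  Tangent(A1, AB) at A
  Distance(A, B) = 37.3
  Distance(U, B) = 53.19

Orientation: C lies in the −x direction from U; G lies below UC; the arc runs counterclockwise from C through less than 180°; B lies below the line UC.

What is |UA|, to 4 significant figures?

38.00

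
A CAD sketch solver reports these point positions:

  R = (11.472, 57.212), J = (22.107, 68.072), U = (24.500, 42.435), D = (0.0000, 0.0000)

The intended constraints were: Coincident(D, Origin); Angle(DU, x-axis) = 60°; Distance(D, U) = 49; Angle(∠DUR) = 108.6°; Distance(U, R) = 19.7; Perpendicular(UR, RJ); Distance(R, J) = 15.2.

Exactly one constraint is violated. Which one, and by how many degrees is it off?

Perpendicular(UR, RJ) — off by 4.20°.

D = (0.00, 0.00) ✓; DU at 60.00° ✓; |DU| = 49.00 ✓; ∠DUR = 108.6° ✓; |UR| = 19.70 ✓; ∠(UR, RJ) = 85.80° ✗; |RJ| = 15.20 ✓.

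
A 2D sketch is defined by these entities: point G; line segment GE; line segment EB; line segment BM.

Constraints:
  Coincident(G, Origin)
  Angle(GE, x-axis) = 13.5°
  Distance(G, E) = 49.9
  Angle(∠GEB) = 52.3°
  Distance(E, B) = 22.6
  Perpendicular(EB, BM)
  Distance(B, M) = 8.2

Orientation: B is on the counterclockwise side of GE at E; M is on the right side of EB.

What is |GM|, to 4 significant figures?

48.33

∠GEB = 52.3°, so EB runs at 13.5° + (180° − 52.3°) = 141.2° from the x-axis; with |EB| = 22.6, B = E + 22.6·(cos 141.2°, sin 141.2°) = (30.91, 25.81). The perpendicularity gives BM at right angles to EB; with |BM| = 8.2 on the right of EB, M = B + 8.2·(0.6266, 0.7793) = (36.05, 32.20). Then |GM| = |M − G| = 48.33.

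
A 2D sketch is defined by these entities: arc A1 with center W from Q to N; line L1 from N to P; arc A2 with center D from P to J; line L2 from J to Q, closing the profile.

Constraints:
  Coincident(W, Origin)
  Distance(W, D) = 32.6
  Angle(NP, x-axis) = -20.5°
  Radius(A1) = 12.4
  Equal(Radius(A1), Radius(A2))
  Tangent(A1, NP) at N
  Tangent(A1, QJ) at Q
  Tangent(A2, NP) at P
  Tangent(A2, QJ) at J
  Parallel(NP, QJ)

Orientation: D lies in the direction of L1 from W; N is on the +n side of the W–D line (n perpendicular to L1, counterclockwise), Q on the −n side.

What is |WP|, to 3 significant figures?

34.9

The slot axis is L1's direction at -20.5°, so u = (cos -20.5°, sin -20.5°) = (0.937, -0.350) and n = (−sin -20.5°, cos -20.5°) = (0.350, 0.937). W is at the origin and D lies 32.6 along u from W, so D = 32.6·u = (30.5, -11.4). Tangency of A1 to both parallel lines with radius 12.4 puts N and Q at W ± 12.4·n: N = (4.34, 11.6), Q = (-4.34, -11.6). Equal radii place P and J the same way about D: P = D + 12.4·n = (34.9, 0.198), J = D − 12.4·n = (26.2, -23.0). Then |WP| = |P − W| = 34.9.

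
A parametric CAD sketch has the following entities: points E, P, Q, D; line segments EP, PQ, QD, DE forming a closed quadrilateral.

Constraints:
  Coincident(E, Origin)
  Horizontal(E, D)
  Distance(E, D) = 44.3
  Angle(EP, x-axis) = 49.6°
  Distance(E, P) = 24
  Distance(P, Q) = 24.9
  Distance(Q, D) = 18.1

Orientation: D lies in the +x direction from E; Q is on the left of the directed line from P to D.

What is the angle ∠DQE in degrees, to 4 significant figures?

78.67°

Checks: |PQ| = 24.90 ✓; |QD| = 18.10 ✓.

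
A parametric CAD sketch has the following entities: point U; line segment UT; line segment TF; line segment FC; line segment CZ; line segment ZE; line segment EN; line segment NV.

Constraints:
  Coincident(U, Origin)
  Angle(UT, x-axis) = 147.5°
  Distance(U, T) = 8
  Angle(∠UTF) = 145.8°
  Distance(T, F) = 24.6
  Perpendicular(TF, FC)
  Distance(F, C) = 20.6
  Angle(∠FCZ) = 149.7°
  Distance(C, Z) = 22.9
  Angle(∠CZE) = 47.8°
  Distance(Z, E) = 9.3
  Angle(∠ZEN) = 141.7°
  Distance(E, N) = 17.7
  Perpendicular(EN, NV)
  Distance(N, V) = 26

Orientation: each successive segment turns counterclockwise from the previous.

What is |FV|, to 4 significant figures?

29.13

U is at the origin; UT runs at 147.5° with length 8.0, so T = (-6.747, 4.298). ∠UTF = 145.8° gives TF at -178.3° from the x-axis; with |TF| = 24.6, F = (-31.34, 3.569). The perpendicularity gives FC at right angles to TF, so FC runs at -88.30°; with |FC| = 20.6, C = (-30.73, -17.02). ∠FCZ = 149.7° gives CZ at -58.00° from the x-axis; with |CZ| = 22.9, Z = (-18.59, -36.44). ∠CZE = 47.8° gives ZE at 74.20° from the x-axis; with |ZE| = 9.3, E = (-16.06, -27.49). ∠ZEN = 141.7° gives EN at 112.5° from the x-axis; with |EN| = 17.7, N = (-22.83, -11.14). The perpendicularity gives NV at right angles to EN, so NV runs at -157.5°; with |NV| = 26.0, V = (-46.85, -21.09). Then |FV| = |V − F| = 29.13.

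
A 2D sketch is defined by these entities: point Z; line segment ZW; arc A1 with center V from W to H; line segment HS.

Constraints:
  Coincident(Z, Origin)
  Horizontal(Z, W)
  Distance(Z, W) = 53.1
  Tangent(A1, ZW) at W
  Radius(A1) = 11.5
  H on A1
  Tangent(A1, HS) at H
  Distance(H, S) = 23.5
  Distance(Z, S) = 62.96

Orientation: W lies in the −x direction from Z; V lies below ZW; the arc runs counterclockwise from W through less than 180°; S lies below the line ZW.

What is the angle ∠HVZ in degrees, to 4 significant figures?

160.5°

Z is at the origin; Z and W share the same y with |ZW| = 53.1 and W on the −x side, so W = (-53.10, 0.000). A1 meets ZW tangentially, so VW is at right angles to ZW, so V = W + (0, -11.5) = (-53.10, -11.50). Since VH ⟂ HS (tangency), |VS| = √(11.5² + 23.5²) = 26.16 regardless of where H sits on A1. So S lies on both circle(Z, 62.96) and circle(V, 26.16); the below-ZW intersection is S = (-50.55, -37.54). H is the foot of the tangent from S: H = (-62.89, -17.54).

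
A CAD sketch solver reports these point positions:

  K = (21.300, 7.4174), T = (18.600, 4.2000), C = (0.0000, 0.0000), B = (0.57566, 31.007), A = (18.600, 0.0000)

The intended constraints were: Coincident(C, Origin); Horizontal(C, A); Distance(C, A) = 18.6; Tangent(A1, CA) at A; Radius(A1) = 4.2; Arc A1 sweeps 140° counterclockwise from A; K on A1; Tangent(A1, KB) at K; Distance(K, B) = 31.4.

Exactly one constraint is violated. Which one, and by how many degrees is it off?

Tangent(A1, KB) at K — off by 8.70°.

C = (0.00, 0.00) ✓; C.y = 0.00, A.y = 0.00 ✓; |CA| = 18.60 ✓; ∠(TA, AC) = 90.00° ✓; |TA| = 4.200 ✓; bearing(T→K) − bearing(T→A) = 140.0° ✓; |TK| = 4.200 ✓; ∠(TK, KB) = 98.70° ✗; |KB| = 31.40 ✓.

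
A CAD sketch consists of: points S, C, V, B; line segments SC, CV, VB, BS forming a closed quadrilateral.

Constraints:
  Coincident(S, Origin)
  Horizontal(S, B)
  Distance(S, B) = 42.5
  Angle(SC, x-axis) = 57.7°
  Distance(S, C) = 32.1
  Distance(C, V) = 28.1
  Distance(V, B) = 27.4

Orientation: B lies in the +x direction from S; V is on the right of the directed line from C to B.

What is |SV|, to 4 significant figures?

15.14

S is at the origin; S and B share the same y with |SB| = 42.5 and B in +x, so B = (42.5, 0). SC runs at 57.7° with |SC| = 32.1, so C = (17.15, 27.13). V is determined by |CV| = 28.1 and |VB| = 27.4 together: it lies at the intersection of circle(C, 28.1) and circle(B, 27.4). With |CB| = 37.13, the foot of the radical line on CB is 19.09 from C and the perpendicular offset is √(28.1² − 19.09²) = 20.62. Taking the right-of-CB solution: V = (15.11, -0.8931).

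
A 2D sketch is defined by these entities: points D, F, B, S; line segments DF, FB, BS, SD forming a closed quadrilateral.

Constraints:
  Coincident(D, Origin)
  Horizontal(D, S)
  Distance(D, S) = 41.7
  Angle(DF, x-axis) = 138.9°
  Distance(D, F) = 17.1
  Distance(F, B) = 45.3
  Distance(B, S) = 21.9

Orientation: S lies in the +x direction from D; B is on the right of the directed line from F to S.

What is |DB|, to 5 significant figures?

28.426

Checks: |FB| = 45.30 ✓; |BS| = 21.90 ✓.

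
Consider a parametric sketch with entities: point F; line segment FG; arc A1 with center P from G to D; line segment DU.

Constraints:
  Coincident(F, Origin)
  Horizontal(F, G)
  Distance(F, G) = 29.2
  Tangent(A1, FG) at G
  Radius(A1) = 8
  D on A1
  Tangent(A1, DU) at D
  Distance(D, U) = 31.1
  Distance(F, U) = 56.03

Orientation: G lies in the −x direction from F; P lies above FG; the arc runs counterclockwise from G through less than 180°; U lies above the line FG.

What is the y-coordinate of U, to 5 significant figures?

37.675

F is at the origin; FG is horizontal with |FG| = 29.2 and G on the −x side, so G = (-29.200, 0.0000). The tangent condition forces PG to be normal to FG, so P = G + (0, 8) = (-29.200, 8.0000). Since PD ⟂ DU (tangency), |PU| = √(8.0² + 31.1²) = 32.112 regardless of where D sits on A1. So U lies on both circle(F, 56.03) and circle(P, 32.112); the above-FG intersection is U = (-41.472, 37.675). D is the foot of the tangent from U: D = (-22.802, 12.803).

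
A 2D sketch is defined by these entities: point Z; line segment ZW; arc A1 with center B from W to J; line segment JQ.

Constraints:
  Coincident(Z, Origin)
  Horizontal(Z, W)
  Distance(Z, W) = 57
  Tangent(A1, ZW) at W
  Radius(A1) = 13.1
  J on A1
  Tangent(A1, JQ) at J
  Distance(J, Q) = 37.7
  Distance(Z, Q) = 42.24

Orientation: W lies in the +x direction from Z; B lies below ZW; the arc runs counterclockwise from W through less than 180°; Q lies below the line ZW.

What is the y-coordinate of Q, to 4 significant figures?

-35.01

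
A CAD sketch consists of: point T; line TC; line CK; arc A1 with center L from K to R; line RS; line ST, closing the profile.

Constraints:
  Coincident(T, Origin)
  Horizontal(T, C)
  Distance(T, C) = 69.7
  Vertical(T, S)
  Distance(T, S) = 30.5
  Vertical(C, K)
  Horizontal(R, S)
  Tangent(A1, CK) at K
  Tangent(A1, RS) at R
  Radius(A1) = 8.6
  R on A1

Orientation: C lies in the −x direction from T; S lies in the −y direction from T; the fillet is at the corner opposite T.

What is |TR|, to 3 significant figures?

68.3

T is at the origin; T and C share the same y with |TC| = 69.7 and C on the −x side, so C = (-69.7, 0.00). T and S share the same x with |TS| = 30.5 and S on the −y side, so S = (0.00, -30.5). The virtual corner opposite T is at (-69.7, -30.5). Since A1 is tangent to CK there, LK ⟂ CK and tangency of A1 to RS means the radius LR is perpendicular to RS, with radius 8.6, so the center L sits 8.6 in from both sides at L = (-61.1, -21.9). That places the tangent points at K = (-69.7, -21.9) on CK and R = (-61.1, -30.5) on RS. Then |TR| = |R − T| = 68.3.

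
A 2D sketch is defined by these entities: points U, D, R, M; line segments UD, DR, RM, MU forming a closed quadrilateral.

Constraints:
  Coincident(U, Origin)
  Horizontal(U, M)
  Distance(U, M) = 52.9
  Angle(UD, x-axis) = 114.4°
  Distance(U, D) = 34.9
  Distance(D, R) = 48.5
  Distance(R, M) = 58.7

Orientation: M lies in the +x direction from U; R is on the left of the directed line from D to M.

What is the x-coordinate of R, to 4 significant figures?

28.91

Checks: |DR| = 48.50 ✓; |RM| = 58.70 ✓.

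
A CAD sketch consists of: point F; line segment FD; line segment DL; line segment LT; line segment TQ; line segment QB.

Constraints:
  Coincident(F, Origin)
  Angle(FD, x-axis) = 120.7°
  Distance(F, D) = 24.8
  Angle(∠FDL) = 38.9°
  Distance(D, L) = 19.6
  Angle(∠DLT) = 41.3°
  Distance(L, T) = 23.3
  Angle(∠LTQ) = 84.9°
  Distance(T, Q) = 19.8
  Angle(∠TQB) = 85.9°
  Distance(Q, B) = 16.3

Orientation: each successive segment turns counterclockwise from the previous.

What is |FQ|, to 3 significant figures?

33.1

F is at the origin; FD runs at 120.7° with length 24.8, so D = (-12.7, 21.3). ∠FDL = 38.9° gives DL at -98.2° from the x-axis; with |DL| = 19.6, L = (-15.5, 1.92). ∠DLT = 41.3° gives LT at 40.5° from the x-axis; with |LT| = 23.3, T = (2.26, 17.1). ∠LTQ = 84.9° gives TQ at 136° from the x-axis; with |TQ| = 19.8, Q = (-11.9, 30.9). Then |FQ| = |Q − F| = 33.1.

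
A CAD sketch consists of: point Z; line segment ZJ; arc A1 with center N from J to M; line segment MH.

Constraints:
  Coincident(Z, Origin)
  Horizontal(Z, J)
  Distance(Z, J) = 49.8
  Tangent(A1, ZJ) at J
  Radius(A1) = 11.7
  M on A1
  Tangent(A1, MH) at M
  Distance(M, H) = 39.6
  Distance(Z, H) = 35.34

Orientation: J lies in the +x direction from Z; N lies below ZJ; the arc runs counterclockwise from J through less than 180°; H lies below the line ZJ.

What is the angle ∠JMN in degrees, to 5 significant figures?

66.715°

Checks: Z.y = 0.00, J.y = 0.00 ✓; |NM| = 11.70 ✓; ∠(NM, MH) = 90.00° ✓; |MH| = 39.60 ✓; |ZH| = 35.34 ✓.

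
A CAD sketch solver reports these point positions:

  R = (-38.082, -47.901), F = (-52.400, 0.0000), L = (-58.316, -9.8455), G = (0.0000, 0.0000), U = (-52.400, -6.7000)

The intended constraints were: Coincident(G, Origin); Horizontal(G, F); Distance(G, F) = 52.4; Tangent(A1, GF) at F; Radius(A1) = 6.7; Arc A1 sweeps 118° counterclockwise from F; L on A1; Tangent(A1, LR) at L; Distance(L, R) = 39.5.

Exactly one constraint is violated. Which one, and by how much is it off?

Distance(L, R) = 39.5 — off by 3.60.

G = (0.00, 0.00) ✓; G.y = 0.00, F.y = 0.00 ✓; |GF| = 52.40 ✓; ∠(UF, FG) = 90.00° ✓; |UF| = 6.700 ✓; bearing(U→L) − bearing(U→F) = 118.0° ✓; |UL| = 6.700 ✓; ∠(UL, LR) = 90.00° ✓; |LR| = 43.10 ✗.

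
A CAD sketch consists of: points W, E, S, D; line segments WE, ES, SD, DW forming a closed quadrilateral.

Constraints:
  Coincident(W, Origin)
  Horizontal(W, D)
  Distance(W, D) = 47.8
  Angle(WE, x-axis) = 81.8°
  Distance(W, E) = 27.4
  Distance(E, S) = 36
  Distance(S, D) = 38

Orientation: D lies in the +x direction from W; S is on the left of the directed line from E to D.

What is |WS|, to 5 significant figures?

53.348

W is at the origin; WD is horizontal with |WD| = 47.8 and D in +x, so D = (47.8, 0). WE runs at 81.8° with |WE| = 27.4, so E = (3.9080, 27.120). S is determined by |ES| = 36.0 and |SD| = 38.0 together: it lies at the intersection of circle(E, 36.0) and circle(D, 38.0). With |ED| = 51.594, the foot of the radical line on ED is 24.363 from E and the perpendicular offset is √(36.0² − 24.363²) = 26.504. Taking the left-of-ED solution: S = (38.565, 36.861).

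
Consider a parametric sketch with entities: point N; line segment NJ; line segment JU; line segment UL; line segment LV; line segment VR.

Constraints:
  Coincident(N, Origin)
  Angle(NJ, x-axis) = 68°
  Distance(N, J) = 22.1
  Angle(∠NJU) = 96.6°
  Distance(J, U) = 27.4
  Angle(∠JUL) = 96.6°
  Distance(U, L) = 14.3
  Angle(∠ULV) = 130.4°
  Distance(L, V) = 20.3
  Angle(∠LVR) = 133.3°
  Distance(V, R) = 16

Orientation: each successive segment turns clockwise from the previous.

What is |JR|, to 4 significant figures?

29.15

∠ULV = 130.4° gives LV at -148.4° from the x-axis; with |LV| = 20.3, V = (15.22, -11.55). ∠LVR = 133.3° gives VR at 164.9° from the x-axis; with |VR| = 16.0, R = (-0.2303, -7.386). Then |JR| = |R − J| = 29.15.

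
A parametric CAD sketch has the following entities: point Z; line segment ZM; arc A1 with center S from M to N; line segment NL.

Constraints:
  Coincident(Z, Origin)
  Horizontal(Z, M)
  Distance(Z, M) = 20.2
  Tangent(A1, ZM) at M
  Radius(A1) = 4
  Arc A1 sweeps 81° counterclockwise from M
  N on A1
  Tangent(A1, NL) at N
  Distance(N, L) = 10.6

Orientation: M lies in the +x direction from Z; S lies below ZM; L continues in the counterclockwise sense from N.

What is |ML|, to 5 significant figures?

14.937

On A1, M sits at bearing 90° from S; an 81° counterclockwise sweep puts N at bearing 171°, so N = S + 4.0·(cos 171°, sin 171°) = (16.249, -3.3743). A1 meets NL tangentially, so SN is at right angles to NL, so NL runs along (−sin 171°, cos 171°); with |NL| = 10.6, L = (14.591, -13.844). Then |ML| = |L − M| = 14.937.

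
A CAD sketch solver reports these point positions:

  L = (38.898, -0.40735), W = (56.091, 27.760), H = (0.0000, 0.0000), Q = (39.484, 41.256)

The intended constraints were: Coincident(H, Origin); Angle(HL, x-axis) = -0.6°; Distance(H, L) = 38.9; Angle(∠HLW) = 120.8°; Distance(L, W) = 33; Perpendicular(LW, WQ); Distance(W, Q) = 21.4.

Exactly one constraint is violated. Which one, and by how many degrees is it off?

Perpendicular(LW, WQ) — off by 7.70°.

H = (0.00, 0.00) ✓; HL at -0.6000° ✓; |HL| = 38.90 ✓; ∠HLW = 120.8° ✓; |LW| = 33.00 ✓; ∠(LW, WQ) = 82.30° ✗; |WQ| = 21.40 ✓.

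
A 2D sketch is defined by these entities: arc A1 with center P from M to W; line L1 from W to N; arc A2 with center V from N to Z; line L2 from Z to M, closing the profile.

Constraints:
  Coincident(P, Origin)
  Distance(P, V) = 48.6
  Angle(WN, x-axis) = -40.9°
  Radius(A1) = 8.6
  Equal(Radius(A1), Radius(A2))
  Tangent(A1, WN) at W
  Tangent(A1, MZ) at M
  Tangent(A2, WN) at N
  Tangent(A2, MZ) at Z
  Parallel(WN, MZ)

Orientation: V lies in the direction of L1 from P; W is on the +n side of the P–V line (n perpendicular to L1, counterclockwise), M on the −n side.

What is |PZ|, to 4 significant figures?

49.36

The slot axis is L1's direction at -40.9°, so u = (cos -40.9°, sin -40.9°) = (0.7559, -0.6547) and n = (−sin -40.9°, cos -40.9°) = (0.6547, 0.7559). P is at the origin and V lies 48.6 along u from P, so V = 48.6·u = (36.73, -31.82). Tangency of A1 to both parallel lines with radius 8.6 puts W and M at P ± 8.6·n: W = (5.631, 6.500), M = (-5.631, -6.500). Equal radii place N and Z the same way about V: N = V + 8.6·n = (42.37, -25.32), Z = V − 8.6·n = (31.10, -38.32). Then |PZ| = |Z − P| = 49.36.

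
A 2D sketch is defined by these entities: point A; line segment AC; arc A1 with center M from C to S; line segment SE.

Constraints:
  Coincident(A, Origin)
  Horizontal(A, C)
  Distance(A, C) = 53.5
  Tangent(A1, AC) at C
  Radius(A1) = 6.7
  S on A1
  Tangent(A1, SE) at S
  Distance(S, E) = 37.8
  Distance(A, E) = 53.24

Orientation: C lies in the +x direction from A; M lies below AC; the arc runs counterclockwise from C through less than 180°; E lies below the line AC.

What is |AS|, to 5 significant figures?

47.382

A is at the origin; A and C share the same y with |AC| = 53.5 and C on the +x side, so C = (53.500, 0.0000). Since A1 is tangent to AC there, MC ⟂ AC, so M = C + (0, -6.7) = (53.500, -6.7000). Since MS ⟂ SE (tangency), |ME| = √(6.7² + 37.8²) = 38.389 regardless of where S sits on A1. So E lies on both circle(A, 53.24) and circle(M, 38.389); the below-AC intersection is E = (34.846, -40.252). S is the foot of the tangent from E: S = (47.166, -4.5163).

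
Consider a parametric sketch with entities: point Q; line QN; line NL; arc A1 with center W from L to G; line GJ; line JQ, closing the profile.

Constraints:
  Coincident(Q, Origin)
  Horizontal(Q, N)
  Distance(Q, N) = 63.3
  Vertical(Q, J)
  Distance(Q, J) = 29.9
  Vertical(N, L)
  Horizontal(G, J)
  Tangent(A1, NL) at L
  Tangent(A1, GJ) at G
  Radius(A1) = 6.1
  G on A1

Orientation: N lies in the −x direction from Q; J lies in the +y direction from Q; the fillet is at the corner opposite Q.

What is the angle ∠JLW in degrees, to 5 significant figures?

5.5044°

Q is at the origin; QN is horizontal with |QN| = 63.3 and N on the −x side, so N = (-63.300, 0.0000). Q and J share the same x with |QJ| = 29.9 and J on the +y side, so J = (0.0000, 29.900). The virtual corner opposite Q is at (-63.300, 29.900). Tangency of A1 to NL means the radius WL is perpendicular to NL and the tangent condition forces WG to be normal to GJ, with radius 6.1, so the center W sits 6.1 in from both sides at W = (-57.200, 23.800). That places the tangent points at L = (-63.300, 23.800) on NL and G = (-57.200, 29.900) on GJ. Then cos ∠JLW = LJ·LW / (|LJ||LW|), giving 5.5044°.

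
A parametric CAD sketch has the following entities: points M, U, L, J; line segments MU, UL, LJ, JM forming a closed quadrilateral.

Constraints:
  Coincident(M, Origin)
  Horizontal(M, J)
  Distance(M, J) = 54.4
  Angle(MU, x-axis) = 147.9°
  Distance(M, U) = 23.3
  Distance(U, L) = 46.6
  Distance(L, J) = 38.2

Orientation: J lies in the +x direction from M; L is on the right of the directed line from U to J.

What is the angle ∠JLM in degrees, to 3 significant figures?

122°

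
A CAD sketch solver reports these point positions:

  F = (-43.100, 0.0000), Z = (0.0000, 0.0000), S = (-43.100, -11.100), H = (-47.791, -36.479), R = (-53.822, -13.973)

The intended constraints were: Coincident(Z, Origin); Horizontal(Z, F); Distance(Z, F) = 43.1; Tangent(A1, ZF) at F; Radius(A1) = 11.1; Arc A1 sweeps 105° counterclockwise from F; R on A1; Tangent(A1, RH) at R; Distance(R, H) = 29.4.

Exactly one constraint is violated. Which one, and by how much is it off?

Distance(R, H) = 29.4 — off by 6.10.

Z = (0.00, 0.00) ✓; Z.y = 0.00, F.y = 0.00 ✓; |ZF| = 43.10 ✓; ∠(SF, FZ) = 90.00° ✓; |SF| = 11.10 ✓; bearing(S→R) − bearing(S→F) = 105.0° ✓; |SR| = 11.10 ✓; ∠(SR, RH) = 90.00° ✓; |RH| = 23.30 ✗.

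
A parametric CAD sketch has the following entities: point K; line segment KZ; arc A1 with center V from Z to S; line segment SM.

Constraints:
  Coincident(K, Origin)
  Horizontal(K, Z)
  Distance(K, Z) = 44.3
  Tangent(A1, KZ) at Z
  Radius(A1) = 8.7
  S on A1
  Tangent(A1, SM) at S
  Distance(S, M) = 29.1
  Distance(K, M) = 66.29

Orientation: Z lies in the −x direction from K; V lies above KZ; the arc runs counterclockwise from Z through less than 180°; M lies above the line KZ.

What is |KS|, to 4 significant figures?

39.87

K is at the origin; K and Z share the same y with |KZ| = 44.3 and Z on the −x side, so Z = (-44.30, 0.000). Tangency of A1 to KZ means the radius VZ is perpendicular to KZ, so V = Z + (0, 8.7) = (-44.30, 8.700). Since VS ⟂ SM (tangency), |VM| = √(8.7² + 29.1²) = 30.37 regardless of where S sits on A1. So M lies on both circle(K, 66.29) and circle(V, 30.37); the above-KZ intersection is M = (-54.89, 37.17). S is the foot of the tangent from M: S = (-37.36, 13.94).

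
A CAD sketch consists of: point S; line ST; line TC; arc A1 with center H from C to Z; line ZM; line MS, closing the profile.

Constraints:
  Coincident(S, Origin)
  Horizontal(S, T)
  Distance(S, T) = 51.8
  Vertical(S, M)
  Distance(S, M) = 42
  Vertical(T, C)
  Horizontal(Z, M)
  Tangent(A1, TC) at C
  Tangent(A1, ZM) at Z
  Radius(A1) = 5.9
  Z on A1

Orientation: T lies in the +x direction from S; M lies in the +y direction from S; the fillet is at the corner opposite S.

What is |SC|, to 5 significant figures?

63.138

S is at the origin; ST is horizontal with |ST| = 51.8 and T on the +x side, so T = (51.800, 0.0000). SM is vertical with |SM| = 42.0 and M on the +y side, so M = (0.0000, 42.000). The virtual corner opposite S is at (51.800, 42.000). Since A1 is tangent to TC there, HC ⟂ TC and the tangent condition forces HZ to be normal to ZM, with radius 5.9, so the center H sits 5.9 in from both sides at H = (45.900, 36.100). That places the tangent points at C = (51.800, 36.100) on TC and Z = (45.900, 42.000) on ZM. Then |SC| = |C − S| = 63.138.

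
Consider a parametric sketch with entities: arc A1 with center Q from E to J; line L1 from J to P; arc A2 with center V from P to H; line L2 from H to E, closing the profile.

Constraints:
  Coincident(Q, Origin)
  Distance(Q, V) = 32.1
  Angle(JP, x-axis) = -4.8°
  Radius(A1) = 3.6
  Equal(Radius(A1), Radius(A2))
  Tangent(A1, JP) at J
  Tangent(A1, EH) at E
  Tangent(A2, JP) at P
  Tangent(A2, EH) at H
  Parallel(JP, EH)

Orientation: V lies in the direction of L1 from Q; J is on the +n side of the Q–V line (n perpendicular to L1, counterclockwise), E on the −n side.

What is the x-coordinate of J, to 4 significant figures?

0.3012

The slot axis is L1's direction at -4.8°, so u = (cos -4.8°, sin -4.8°) = (0.9965, -0.08368) and n = (−sin -4.8°, cos -4.8°) = (0.08368, 0.9965). Q is at the origin and V lies 32.1 along u from Q, so V = 32.1·u = (31.99, -2.686). Tangency of A1 to both parallel lines with radius 3.6 puts J and E at Q ± 3.6·n: J = (0.3012, 3.587), E = (-0.3012, -3.587). So J.x = 0.3012.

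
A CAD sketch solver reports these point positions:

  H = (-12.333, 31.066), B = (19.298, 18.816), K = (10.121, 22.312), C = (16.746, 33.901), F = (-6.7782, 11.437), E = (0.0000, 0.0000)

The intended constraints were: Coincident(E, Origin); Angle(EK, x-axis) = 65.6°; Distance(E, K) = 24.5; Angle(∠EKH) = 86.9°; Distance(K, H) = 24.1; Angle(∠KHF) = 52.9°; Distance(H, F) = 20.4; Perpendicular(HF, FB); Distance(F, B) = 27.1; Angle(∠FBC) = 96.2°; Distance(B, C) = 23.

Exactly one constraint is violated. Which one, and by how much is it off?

Distance(B, C) = 23 — off by 7.70.

E = (0.00, 0.00) ✓; EK at 65.60° ✓; |EK| = 24.50 ✓; ∠EKH = 86.90° ✓; |KH| = 24.10 ✓; ∠KHF = 52.90° ✓; |HF| = 20.40 ✓; ∠(HF, FB) = 90.00° ✓; |FB| = 27.10 ✓; ∠FBC = 96.20° ✓; |BC| = 15.30 ✗.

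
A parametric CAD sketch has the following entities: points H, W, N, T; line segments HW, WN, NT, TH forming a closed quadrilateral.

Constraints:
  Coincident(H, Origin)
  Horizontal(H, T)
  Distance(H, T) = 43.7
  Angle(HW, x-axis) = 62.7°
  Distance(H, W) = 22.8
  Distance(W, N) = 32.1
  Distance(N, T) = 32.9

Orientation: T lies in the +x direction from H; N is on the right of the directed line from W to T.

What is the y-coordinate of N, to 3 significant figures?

-11.7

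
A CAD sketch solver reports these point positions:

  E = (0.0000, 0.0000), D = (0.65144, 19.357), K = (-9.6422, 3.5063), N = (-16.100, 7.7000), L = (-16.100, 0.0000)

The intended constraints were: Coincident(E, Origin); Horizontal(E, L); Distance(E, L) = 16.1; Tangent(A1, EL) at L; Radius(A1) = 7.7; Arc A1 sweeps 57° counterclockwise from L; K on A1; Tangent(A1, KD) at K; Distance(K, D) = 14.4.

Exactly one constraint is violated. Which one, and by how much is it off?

Distance(K, D) = 14.4 — off by 4.50.

E = (0.00, 0.00) ✓; E.y = 0.00, L.y = 0.00 ✓; |EL| = 16.10 ✓; ∠(NL, LE) = 90.00° ✓; |NL| = 7.700 ✓; bearing(N→K) − bearing(N→L) = 57.00° ✓; |NK| = 7.700 ✓; ∠(NK, KD) = 90.00° ✓; |KD| = 18.90 ✗.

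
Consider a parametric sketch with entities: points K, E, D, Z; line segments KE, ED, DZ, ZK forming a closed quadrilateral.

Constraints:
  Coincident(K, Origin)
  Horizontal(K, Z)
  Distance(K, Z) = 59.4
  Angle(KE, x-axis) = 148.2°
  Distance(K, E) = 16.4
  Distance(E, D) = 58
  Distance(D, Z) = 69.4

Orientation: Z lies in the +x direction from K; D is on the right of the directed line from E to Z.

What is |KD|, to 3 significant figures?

46.0

Checks: |KZ| = 59.40 ✓; |KE| = 16.40 ✓; |ED| = 58.00 ✓; |DZ| = 69.40 ✓.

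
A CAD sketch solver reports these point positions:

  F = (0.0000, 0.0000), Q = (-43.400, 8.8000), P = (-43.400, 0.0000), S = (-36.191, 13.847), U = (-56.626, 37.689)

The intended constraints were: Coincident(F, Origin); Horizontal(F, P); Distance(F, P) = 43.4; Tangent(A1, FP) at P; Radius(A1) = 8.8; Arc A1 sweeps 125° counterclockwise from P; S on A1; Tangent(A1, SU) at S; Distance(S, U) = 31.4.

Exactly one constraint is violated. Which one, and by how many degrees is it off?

Tangent(A1, SU) at S — off by 5.60°.

F = (0.00, 0.00) ✓; F.y = 0.00, P.y = 0.00 ✓; |FP| = 43.40 ✓; ∠(QP, PF) = 90.00° ✓; |QP| = 8.800 ✓; bearing(Q→S) − bearing(Q→P) = 125.0° ✓; |QS| = 8.800 ✓; ∠(QS, SU) = 84.40° ✗; |SU| = 31.40 ✓.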